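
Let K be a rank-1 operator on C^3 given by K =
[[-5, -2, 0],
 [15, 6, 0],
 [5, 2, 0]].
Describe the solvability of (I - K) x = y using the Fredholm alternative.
(I - K) is singular (det(I - K) = 0, i.e. 1 ∈ sigma(K)). (I - K) x = y is solvable iff y ⊥ ker((I - K)^*) = span{(-5, -2, 0)}, i.e. iff -5y_1 - 2y_2 = 0. When solvable, the solutions are x = y + c·(1, -3, -1), c arbitrary (ker(I - K) = span{(1, -3, -1)}, dimension 1).

K has rank 1, so it is an outer product K = u v^T: every row of K is a multiple of one row vector. Reading off the entries, u = (1, -3, -1) and v = (-5, -2, 0) (row i of K equals u_i·v^T). A rank-one matrix u v^T satisfies K u = u (v·u) and kills the (2)-dimensional subspace v^⊥, so its characteristic polynomial is lambda^2 (lambda - v·u) with v·u = tr K = 1. Hence the eigenvalues of I - K are 1 (multiplicity 2) and 1 - (1) = 0, so det(I - K) = 0. (Direct check: I - K =
[[6, 2, 0],
 [-15, -5, 0],
 [-5, -2, 1]]
has determinant 0.) So 1 is an eigenvalue of K and (I - K) is not invertible. The finite-dimensional Fredholm alternative says: either (I - K) is invertible, or ker(I - K) ≠ {0} and then range(I - K) = ker((I - K)^*)^⊥, with dim ker(I - K) = dim ker((I - K)^*). We are in the second case, so we need both kernels. Kernel of I - K: (I - K) u = u - u (v·u) = u - u = 0, so ker(I - K) = span{u} = span{(1, -3, -1)} (it is exactly 1-dimensional because rank(I - K) = 2). Kernel of the adjoint: K is real, so (I - K)^* = I - K^T = I - v u^T, and (I - v u^T) v = v - v (u·v) = 0; hence ker((I - K)^*) = span{v} = span{(-5, -2, 0)}. Therefore (I - K) x = y is solvable iff <y, v> = 0, i.e. iff -5y_1 - 2y_2 = 0. When this holds, K y = u (v·y) = 0, so (I - K) y = y and x = y is a particular solution; the full solution set is the line x = y + c·u = y + c·(1, -3, -1), c ∈ C.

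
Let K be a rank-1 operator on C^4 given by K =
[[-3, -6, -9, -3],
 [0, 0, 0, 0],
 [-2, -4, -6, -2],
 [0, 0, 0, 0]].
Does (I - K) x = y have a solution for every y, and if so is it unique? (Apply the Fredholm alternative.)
(I - K) is invertible (det(I - K) = 10 ≠ 0), so for every y in C^4 the equation (I - K) x = y has a unique solution.

K has rank 1, so it is an outer product K = u v^T: every row of K is a multiple of one row vector. Reading off the entries, u = (3, 0, 2, 0) and v = (-1, -2, -3, -1) (row i of K equals u_i·v^T). A rank-one matrix u v^T satisfies K u = u (v·u) and kills the (3)-dimensional subspace v^⊥, so its characteristic polynomial is lambda^3 (lambda - v·u) with v·u = tr K = -9. Hence the eigenvalues of I - K are 1 (multiplicity 3) and 1 - (-9) = 10, so det(I - K) = 10. (Direct check: I - K =
[[4, 6, 9, 3],
 [0, 1, 0, 0],
 [2, 4, 7, 2],
 [0, 0, 0, 1]]
has determinant 10.) The finite-dimensional Fredholm alternative says: either (I - K) is invertible, or ker(I - K) ≠ {0} and then range(I - K) = ker((I - K)^*)^⊥, with dim ker(I - K) = dim ker((I - K)^*). Since det(I - K) ≠ 0, 1 is not an eigenvalue of K and ker(I - K) = {0}, so we are in the first case: for every y there is a unique x = (I - K)^(-1) y. Explicitly, by the Sherman–Morrison formula, (I - u v^T)^(-1) = I + u v^T/(1 - v·u), i.e. (I - K)^(-1) = I + K/(10).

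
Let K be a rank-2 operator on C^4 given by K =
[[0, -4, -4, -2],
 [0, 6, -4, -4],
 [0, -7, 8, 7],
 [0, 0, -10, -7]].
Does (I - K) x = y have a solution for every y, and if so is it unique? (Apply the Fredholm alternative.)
(I - K) is invertible (det(I - K) = -14 ≠ 0), so for every y in C^4 the equation (I - K) x = y has a unique solution.

K has rank 2 and factors as K = U V^T = u1 v1^T + u2 v2^T with u1 = (-2, 0, 1, -3), v1 = (0, 2, 2, 1), u2 = (0, -2, 3, -2), v2 = (0, -3, 2, 2) (multiplying out reproduces the displayed K). The nonzero eigenvalues of U V^T coincide with those of the 2 x 2 matrix G = V^T U = [[v1·u1, v1·u2], [v2·u1, v2·u2]] = [[-1, 0], [-4, 8]], and by the Sylvester determinant identity det(I_4 - U V^T) = det(I_2 - V^T U) = det([[2, 0], [4, -7]]) = (2)(-7) - (0)(4) = -14. (Direct check: I - K =
[[1, 4, 4, 2],
 [0, -5, 4, 4],
 [0, 7, -7, -7],
 [0, 0, 10, 8]]
has determinant -14.) The finite-dimensional Fredholm alternative says: either (I - K) is invertible, or ker(I - K) ≠ {0} and then range(I - K) = ker((I - K)^*)^⊥, with dim ker(I - K) = dim ker((I - K)^*). Since det(I - K) ≠ 0, 1 is not an eigenvalue of K and ker(I - K) = {0}, so we are in the first case: for every y there is a unique x = (I - K)^(-1) y. (Explicitly, by the Woodbury identity, (I - U V^T)^(-1) = I + U (I_2 - G)^(-1) V^T.)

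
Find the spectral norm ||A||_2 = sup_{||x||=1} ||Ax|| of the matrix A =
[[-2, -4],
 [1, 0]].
||A||_2 = sqrt((21 + sqrt(377))/2) ≈ 4.4954 (= sqrt(largest eigenvalue of A^T A))

||A||_2 = sigma_max(A) = sqrt(lambda_max(A^T A)). Form the symmetric matrix M = A^T A =
[[5, 8],
 [8, 16]].
Its characteristic polynomial (trace, determinant of M give the coefficients) is
  p(λ) = det(λ I - M) = λ^2 - 21λ + 16.
For λ^2 - 21λ + 16 the discriminant is 377. It is nonnegative but not a perfect square, so the roots are real and irrational: λ = (21 ± sqrt(377))/2 ≈ 20.2082, 0.7918.
So the eigenvalues of A^T A are ≈ 0.7918, 20.2082 (all ≥ 0, as they must be for A^T A). The largest is λ_max = (21 + sqrt(377))/2 ≈ 20.2082, hence ||A||_2 = sqrt(λ_max) = sqrt((21 + sqrt(377))/2) ≈ 4.4954.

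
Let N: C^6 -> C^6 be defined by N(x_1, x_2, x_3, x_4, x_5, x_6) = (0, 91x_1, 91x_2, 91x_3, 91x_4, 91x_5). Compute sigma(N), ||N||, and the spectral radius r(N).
sigma(N) = {0}; ||N|| = 91; r(N) = 0. (N is nilpotent with N^6 = 0.)

On C^6, N is a strictly lower-triangular matrix with 91 on the subdiagonal and zeros elsewhere, so its characteristic polynomial is lambda^6 and every eigenvalue is 0: sigma(N) = {0}. For the operator norm, N e_i = 91e_{i+1} for i = 1, ..., 5 and N e_6 = 0, so the singular values of N are 91 (with multiplicity 5) and 0; hence ||N|| = 91. The spectral radius r(N) = max|lambda| = 0. Note ||N|| > r(N) — characteristic of non-normal nilpotent operators. Indeed N^6 = 0.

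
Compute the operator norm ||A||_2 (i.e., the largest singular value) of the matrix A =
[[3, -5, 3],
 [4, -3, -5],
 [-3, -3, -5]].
||A||_2 ≈ 8.3233 (= sqrt(largest eigenvalue of A^T A))

||A||_2 = sigma_max(A) = sqrt(lambda_max(A^T A)). Form the symmetric matrix M = A^T A =
[[34, -18, 4],
 [-18, 43, 15],
 [4, 15, 59]].
Its characteristic polynomial (trace, sum of principal 2x2 minors, determinant of M give the coefficients) is
  p(λ) = det(λ I - M) = λ^3 - 136λ^2 + 5440λ - 56644.
No integer candidate from the rational root theorem (±divisors of 56644) is a root, so the roots are irrational. The cubic discriminant is Δ = 1168822352 > 0, so there are three distinct real roots. p(16) = -324 and p(17) = 1445 have opposite signs, so a root lies in (16, 17); Newton's method refines it to λ ≈ 16.176. p(50) = 356 and p(51) = -289 have opposite signs, so a root lies in (50, 51); Newton's method refines it to λ ≈ 50.546. p(69) = -271 and p(70) = 756 have opposite signs, so a root lies in (69, 70); Newton's method refines it to λ ≈ 69.278. Check (Vieta): the three roots sum to 136, matching tr M = 136.
So the eigenvalues of A^T A are ≈ 16.176, 50.546, 69.278 (all ≥ 0, as they must be for A^T A). The largest is λ_max ≈ 69.278, hence ||A||_2 = sqrt(λ_max) ≈ 8.3233.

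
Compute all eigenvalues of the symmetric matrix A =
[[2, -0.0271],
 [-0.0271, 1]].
sigma(A) ≈ {1, 2}

A is real symmetric, so its spectrum consists of real eigenvalues. Expanding the characteristic polynomial of the displayed matrix gives
  det(λ I - A) = p(λ) = λ^2 + (-3)λ + (2).
Solving p(λ) = 0 yields eigenvalues ≈ 1, 2. (A is shown rounded to 4 decimals, so these recover the underlying integer eigenvalues to within that precision.)
Verification: the trace of A = 3 equals the sum of eigenvalues 3, and det(A) ≈ 2.0000 matches the eigenvalue product 2.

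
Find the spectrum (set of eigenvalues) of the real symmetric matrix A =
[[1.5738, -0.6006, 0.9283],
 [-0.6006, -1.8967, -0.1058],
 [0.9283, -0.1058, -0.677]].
sigma(A) ≈ {-2, -1, 2}

A is real symmetric, so its spectrum consists of real eigenvalues. Expanding the characteristic polynomial of the displayed matrix gives
  det(λ I - A) = p(λ) = λ^3 + (1)λ^2 + (-4)λ + (-4).
Solving p(λ) = 0 yields eigenvalues ≈ -2, -1, 2. (A is shown rounded to 4 decimals, so these recover the underlying integer eigenvalues to within that precision.)
Verification: the trace of A = -1 equals the sum of eigenvalues -1, and det(A) ≈ 3.9999 matches the eigenvalue product 4.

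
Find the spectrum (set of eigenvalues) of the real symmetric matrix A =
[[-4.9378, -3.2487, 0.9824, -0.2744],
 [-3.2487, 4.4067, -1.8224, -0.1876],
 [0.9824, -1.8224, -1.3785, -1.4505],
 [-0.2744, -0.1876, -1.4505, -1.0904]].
sigma(A) ≈ {-6, -3, 0, 6}

A is real symmetric, so its spectrum consists of real eigenvalues. Expanding the characteristic polynomial of the displayed matrix gives
  det(λ I - A) = p(λ) = λ^4 + (3)λ^3 + (-36)λ^2 + (-108)λ + (0.0015).
Solving p(λ) = 0 yields eigenvalues ≈ -6, -3, 0, 6. (A is shown rounded to 4 decimals, so these recover the underlying integer eigenvalues to within that precision.)
Verification: the trace of A = -3 equals the sum of eigenvalues -3, and det(A) ≈ 0.0015 matches the eigenvalue product 0.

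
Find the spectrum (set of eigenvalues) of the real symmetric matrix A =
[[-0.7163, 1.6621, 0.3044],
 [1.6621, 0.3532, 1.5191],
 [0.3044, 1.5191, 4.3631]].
sigma(A) ≈ {-2, 1, 5}

A is real symmetric, so its spectrum consists of real eigenvalues. Expanding the characteristic polynomial of the displayed matrix gives
  det(λ I - A) = p(λ) = λ^3 + (-4)λ^2 + (-7)λ + (10).
Solving p(λ) = 0 yields eigenvalues ≈ -2, 1, 5. (A is shown rounded to 4 decimals, so these recover the underlying integer eigenvalues to within that precision.)
Verification: the trace of A = 4 equals the sum of eigenvalues 4, and det(A) ≈ -9.9998 matches the eigenvalue product -10.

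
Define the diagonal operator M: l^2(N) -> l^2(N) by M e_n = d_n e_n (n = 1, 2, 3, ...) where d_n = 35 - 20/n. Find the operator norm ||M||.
||M|| = 35

For a diagonal operator on l^2 with entries d_n, ||M|| = sup_n |d_n|. Here d_1 = 15, d_2 = 25, ..., and d_n = 35 - 20/n increases monotonically toward 35. All terms lie in [15, 35), so |d_n| = d_n and the supremum is the limit 35, which is not attained by any individual d_n. Hence ||M|| = 35.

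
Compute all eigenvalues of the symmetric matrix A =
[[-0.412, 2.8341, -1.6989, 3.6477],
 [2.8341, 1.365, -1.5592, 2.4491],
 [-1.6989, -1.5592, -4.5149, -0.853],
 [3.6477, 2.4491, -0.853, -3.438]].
sigma(A) ≈ {-6, -5, -2, 6}

A is real symmetric, so its spectrum consists of real eigenvalues. Expanding the characteristic polynomial of the displayed matrix gives
  det(λ I - A) = p(λ) = λ^4 + (7)λ^3 + (-26)λ^2 + (-251.9959)λ + (-359.9884).
Solving p(λ) = 0 yields eigenvalues ≈ -6, -5, -2, 6. (A is shown rounded to 4 decimals, so these recover the underlying integer eigenvalues to within that precision.)
Verification: the trace of A = -7 equals the sum of eigenvalues -7, and det(A) ≈ -359.9884 matches the eigenvalue product -360.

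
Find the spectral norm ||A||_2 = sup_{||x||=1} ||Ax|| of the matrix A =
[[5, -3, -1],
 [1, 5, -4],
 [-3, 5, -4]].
||A||_2 ≈ 9.6846 (= sqrt(largest eigenvalue of A^T A))

||A||_2 = sigma_max(A) = sqrt(lambda_max(A^T A)). Form the symmetric matrix M = A^T A =
[[35, -25, 3],
 [-25, 59, -37],
 [3, -37, 33]].
Its characteristic polynomial (trace, sum of principal 2x2 minors, determinant of M give the coefficients) is
  p(λ) = det(λ I - M) = λ^3 - 127λ^2 + 3164λ - 4624.
No integer candidate from the rational root theorem (±divisors of 4624) is a root, so the roots are irrational. The cubic discriminant is Δ = 29748600784 > 0, so there are three distinct real roots. p(1) = -1586 and p(2) = 1204 have opposite signs, so a root lies in (1, 2); Newton's method refines it to λ ≈ 1.5576. p(31) = 1204 and p(32) = -656 have opposite signs, so a root lies in (31, 32); Newton's method refines it to λ ≈ 31.6513. p(93) = -4438 and p(94) = 1204 have opposite signs, so a root lies in (93, 94); Newton's method refines it to λ ≈ 93.7911. Check (Vieta): the three roots sum to 127, matching tr M = 127.
So the eigenvalues of A^T A are ≈ 1.5576, 31.6513, 93.7911 (all ≥ 0, as they must be for A^T A). The largest is λ_max ≈ 93.7911, hence ||A||_2 = sqrt(λ_max) ≈ 9.6846.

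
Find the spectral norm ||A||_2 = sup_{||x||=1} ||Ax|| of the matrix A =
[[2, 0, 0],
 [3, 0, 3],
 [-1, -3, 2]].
||A||_2 ≈ 4.5732 (= sqrt(largest eigenvalue of A^T A))

||A||_2 = sigma_max(A) = sqrt(lambda_max(A^T A)). Form the symmetric matrix M = A^T A =
[[14, 3, 7],
 [3, 9, -6],
 [7, -6, 13]].
Its characteristic polynomial (trace, sum of principal 2x2 minors, determinant of M give the coefficients) is
  p(λ) = det(λ I - M) = λ^3 - 36λ^2 + 331λ - 324.
No integer candidate from the rational root theorem (±divisors of 324) is a root, so the roots are irrational. The cubic discriminant is Δ = 3125876 > 0, so there are three distinct real roots. p(1) = -28 and p(2) = 202 have opposite signs, so a root lies in (1, 2); Newton's method refines it to λ ≈ 1.1083. p(13) = 92 and p(14) = -2 have opposite signs, so a root lies in (13, 14); Newton's method refines it to λ ≈ 13.9776. p(20) = -104 and p(21) = 12 have opposite signs, so a root lies in (20, 21); Newton's method refines it to λ ≈ 20.9141. Check (Vieta): the three roots sum to 36, matching tr M = 36.
So the eigenvalues of A^T A are ≈ 1.1083, 13.9776, 20.9141 (all ≥ 0, as they must be for A^T A). The largest is λ_max ≈ 20.9141, hence ||A||_2 = sqrt(λ_max) ≈ 4.5732.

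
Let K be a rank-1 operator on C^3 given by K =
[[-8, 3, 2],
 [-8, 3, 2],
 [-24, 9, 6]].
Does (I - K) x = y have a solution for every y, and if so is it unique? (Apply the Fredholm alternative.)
(I - K) is singular (det(I - K) = 0, i.e. 1 ∈ sigma(K)). (I - K) x = y is solvable iff y ⊥ ker((I - K)^*) = span{(-8, 3, 2)}, i.e. iff -8y_1 + 3y_2 + 2y_3 = 0. When solvable, the solutions are x = y + c·(1, 1, 3), c arbitrary (ker(I - K) = span{(1, 1, 3)}, dimension 1).

K has rank 1, so it is an outer product K = u v^T: every row of K is a multiple of one row vector. Reading off the entries, u = (1, 1, 3) and v = (-8, 3, 2) (row i of K equals u_i·v^T). A rank-one matrix u v^T satisfies K u = u (v·u) and kills the (2)-dimensional subspace v^⊥, so its characteristic polynomial is lambda^2 (lambda - v·u) with v·u = tr K = 1. Hence the eigenvalues of I - K are 1 (multiplicity 2) and 1 - (1) = 0, so det(I - K) = 0. (Direct check: I - K =
[[9, -3, -2],
 [8, -2, -2],
 [24, -9, -5]]
has determinant 0.) So 1 is an eigenvalue of K and (I - K) is not invertible. The finite-dimensional Fredholm alternative says: either (I - K) is invertible, or ker(I - K) ≠ {0} and then range(I - K) = ker((I - K)^*)^⊥, with dim ker(I - K) = dim ker((I - K)^*). We are in the second case, so we need both kernels. Kernel of I - K: (I - K) u = u - u (v·u) = u - u = 0, so ker(I - K) = span{u} = span{(1, 1, 3)} (it is exactly 1-dimensional because rank(I - K) = 2). Kernel of the adjoint: K is real, so (I - K)^* = I - K^T = I - v u^T, and (I - v u^T) v = v - v (u·v) = 0; hence ker((I - K)^*) = span{v} = span{(-8, 3, 2)}. Therefore (I - K) x = y is solvable iff <y, v> = 0, i.e. iff -8y_1 + 3y_2 + 2y_3 = 0. When this holds, K y = u (v·y) = 0, so (I - K) y = y and x = y is a particular solution; the full solution set is the line x = y + c·u = y + c·(1, 1, 3), c ∈ C.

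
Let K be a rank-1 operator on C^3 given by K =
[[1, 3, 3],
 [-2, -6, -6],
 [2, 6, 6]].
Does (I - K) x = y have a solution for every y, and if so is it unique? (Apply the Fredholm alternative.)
(I - K) is singular (det(I - K) = 0, i.e. 1 ∈ sigma(K)). (I - K) x = y is solvable iff y ⊥ ker((I - K)^*) = span{(1, 3, 3)}, i.e. iff y_1 + 3y_2 + 3y_3 = 0. When solvable, the solutions are x = y + c·(1, -2, 2), c arbitrary (ker(I - K) = span{(1, -2, 2)}, dimension 1).

K has rank 1, so it is an outer product K = u v^T: every row of K is a multiple of one row vector. Reading off the entries, u = (1, -2, 2) and v = (1, 3, 3) (row i of K equals u_i·v^T). A rank-one matrix u v^T satisfies K u = u (v·u) and kills the (2)-dimensional subspace v^⊥, so its characteristic polynomial is lambda^2 (lambda - v·u) with v·u = tr K = 1. Hence the eigenvalues of I - K are 1 (multiplicity 2) and 1 - (1) = 0, so det(I - K) = 0. (Direct check: I - K =
[[0, -3, -3],
 [2, 7, 6],
 [-2, -6, -5]]
has determinant 0.) So 1 is an eigenvalue of K and (I - K) is not invertible. The finite-dimensional Fredholm alternative says: either (I - K) is invertible, or ker(I - K) ≠ {0} and then range(I - K) = ker((I - K)^*)^⊥, with dim ker(I - K) = dim ker((I - K)^*). We are in the second case, so we need both kernels. Kernel of I - K: (I - K) u = u - u (v·u) = u - u = 0, so ker(I - K) = span{u} = span{(1, -2, 2)} (it is exactly 1-dimensional because rank(I - K) = 2). Kernel of the adjoint: K is real, so (I - K)^* = I - K^T = I - v u^T, and (I - v u^T) v = v - v (u·v) = 0; hence ker((I - K)^*) = span{v} = span{(1, 3, 3)}. Therefore (I - K) x = y is solvable iff <y, v> = 0, i.e. iff y_1 + 3y_2 + 3y_3 = 0. When this holds, K y = u (v·y) = 0, so (I - K) y = y and x = y is a particular solution; the full solution set is the line x = y + c·u = y + c·(1, -2, 2), c ∈ C.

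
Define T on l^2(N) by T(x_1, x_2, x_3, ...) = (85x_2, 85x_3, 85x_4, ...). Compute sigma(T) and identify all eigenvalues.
sigma(T) = closed disk {z in C : |z| ≤ 85}; sigma_p(T) = open disk {z in C : |z| < 85}

Note T = 85·V where V is the unit left shift (V x)_k = x_{k+1}; so sigma(T) = 85·sigma(V) and ||T|| = 85||V||. ||T x||^2 = 7225sum_{k≥2} |x_k|^2 ≤ 7225||x||^2, with equality on {x : x_1 = 0}, so ||T|| = 85. For any lambda with |lambda| < 85, set r = lambda/85 (|r| < 1); the vector x = (1, r, r^2, ...) is in l^2 and satisfies T x = 85(r, r^2, ...) = lambda x, so lambda is an eigenvalue. On the boundary |lambda| = 85 the geometric series diverges, so no l^2 eigenvector exists, but these lambda lie in the approximate point spectrum. Hence sigma(T) is the closed disk of radius 85 and sigma_p(T) is the open disk.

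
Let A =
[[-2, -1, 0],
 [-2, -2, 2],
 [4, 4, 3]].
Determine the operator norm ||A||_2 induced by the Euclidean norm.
||A||_2 ≈ 6.9415 (= sqrt(largest eigenvalue of A^T A))

||A||_2 = sigma_max(A) = sqrt(lambda_max(A^T A)). Form the symmetric matrix M = A^T A =
[[24, 22, 8],
 [22, 21, 8],
 [8, 8, 13]].
Its characteristic polynomial (trace, sum of principal 2x2 minors, determinant of M give the coefficients) is
  p(λ) = det(λ I - M) = λ^3 - 58λ^2 + 477λ - 196.
No integer candidate from the rational root theorem (±divisors of 196) is a root, so the roots are irrational. The cubic discriminant is Δ = 274882832 > 0, so there are three distinct real roots. p(0) = -196 and p(1) = 224 have opposite signs, so a root lies in (0, 1); Newton's method refines it to λ ≈ 0.4336. p(9) = 128 and p(10) = -226 have opposite signs, so a root lies in (9, 10); Newton's method refines it to λ ≈ 9.3813. p(48) = -340 and p(49) = 1568 have opposite signs, so a root lies in (48, 49); Newton's method refines it to λ ≈ 48.1851. Check (Vieta): the three roots sum to 58, matching tr M = 58.
So the eigenvalues of A^T A are ≈ 0.4336, 9.3813, 48.1851 (all ≥ 0, as they must be for A^T A). The largest is λ_max ≈ 48.1851, hence ||A||_2 = sqrt(λ_max) ≈ 6.9415.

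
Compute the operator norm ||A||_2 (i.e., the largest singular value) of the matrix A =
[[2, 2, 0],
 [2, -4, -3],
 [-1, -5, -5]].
||A||_2 ≈ 8.7696 (= sqrt(largest eigenvalue of A^T A))

||A||_2 = sigma_max(A) = sqrt(lambda_max(A^T A)). Form the symmetric matrix M = A^T A =
[[9, 1, -1],
 [1, 45, 37],
 [-1, 37, 34]].
Its characteristic polynomial (trace, sum of principal 2x2 minors, determinant of M give the coefficients) is
  p(λ) = det(λ I - M) = λ^3 - 88λ^2 + 870λ - 1296.
No integer candidate from the rational root theorem (±divisors of 1296) is a root, so the roots are irrational. The cubic discriminant is Δ = 1435312800 > 0, so there are three distinct real roots. p(1) = -513 and p(2) = 100 have opposite signs, so a root lies in (1, 2); Newton's method refines it to λ ≈ 1.8165. p(9) = 135 and p(10) = -396 have opposite signs, so a root lies in (9, 10); Newton's method refines it to λ ≈ 9.2767. p(76) = -4488 and p(77) = 475 have opposite signs, so a root lies in (76, 77); Newton's method refines it to λ ≈ 76.9067. Check (Vieta): the three roots sum to 88, matching tr M = 88.
So the eigenvalues of A^T A are ≈ 1.8165, 9.2767, 76.9067 (all ≥ 0, as they must be for A^T A). The largest is λ_max ≈ 76.9067, hence ||A||_2 = sqrt(λ_max) ≈ 8.7696.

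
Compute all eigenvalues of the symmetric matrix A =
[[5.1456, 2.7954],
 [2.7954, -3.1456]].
sigma(A) ≈ {-4, 6}

A is real symmetric, so its spectrum consists of real eigenvalues. Expanding the characteristic polynomial of the displayed matrix gives
  det(λ I - A) = p(λ) = λ^2 + (-2)λ + (-24).
Solving p(λ) = 0 yields eigenvalues ≈ -4, 6. (A is shown rounded to 4 decimals, so these recover the underlying integer eigenvalues to within that precision.)
Verification: the trace of A = 2 equals the sum of eigenvalues 2, and det(A) ≈ -24.0003 matches the eigenvalue product -24.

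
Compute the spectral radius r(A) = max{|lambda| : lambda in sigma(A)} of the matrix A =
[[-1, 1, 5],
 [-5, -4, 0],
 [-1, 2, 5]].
r(A) ≈ 4.1296

The eigenvalues of A are the roots of its characteristic polynomial. With M = A (coefficients from the trace, the sum of principal 2x2 minors, and det A):
  p(λ) = det(λ I - M) = λ^3 - 11λ + 25.
No integer candidate from the rational root theorem (±divisors of 25) is a root, so the roots are irrational. The cubic discriminant is Δ = -11551 < 0, so there is one real root and a complex-conjugate pair. p(-5) = -45 and p(-4) = 5 have opposite signs, so a root lies in (-5, -4); Newton's method refines it to λ ≈ -4.1296. Dividing out (λ - (-4.1296)) leaves approximately λ^2 - 4.1296λ + 6.0538. For λ^2 - 4.1296λ + 6.0538 the discriminant is -7.1614. It is negative, so the remaining roots are the complex-conjugate pair λ ≈ 2.0648 ± 1.338i. Their product equals the constant term, so |λ|^2 ≈ 6.0538 and |λ| ≈ 2.4605.
Thus the eigenvalues (to 4 decimals) are -4.1296 (modulus 4.1296); 2.0648 ± 1.338i (modulus 2.4605). The spectral radius is the largest modulus: r(A) ≈ 4.1296. (Cross-check: r(A) ≤ ||A||_2 ≈ 7.5288; equality holds whenever A is normal, though it can also hold for some non-normal A.)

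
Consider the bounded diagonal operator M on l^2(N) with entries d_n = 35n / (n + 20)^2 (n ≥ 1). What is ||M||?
||M|| = 7/16 (attained at n = 20)

For M diagonal, ||M|| = sup_n |d_n|. Treat f(x) = 35x / (x + 20)^2 for real x > 0. By the quotient rule, f'(x) = 35(20 - x)/(x + 20)^3, which is positive for x < 20 and negative for x > 20. So f has a unique maximum at x = 20, and since 20 is a positive integer, the supremum over n ≥ 1 is attained at n = 20: d_20 = 35·20/(20 + 20)^2 = 35·20/1600 = 7/16. Hence ||M|| = 7/16.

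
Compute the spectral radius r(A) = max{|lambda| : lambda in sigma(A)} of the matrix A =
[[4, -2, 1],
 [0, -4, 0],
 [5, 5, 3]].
r(A) = (7 + sqrt(21))/2 ≈ 5.7913

The eigenvalues of A are the roots of its characteristic polynomial. With M = A (coefficients from the trace, the sum of principal 2x2 minors, and det A):
  p(λ) = det(λ I - M) = λ^3 - 3λ^2 - 21λ + 28.
By the rational root theorem any rational root is an integer divisor of 28. Testing λ = -4: p(-4) = -64 - 48 + 84 + 28 = 0, so λ = -4 is a root. Dividing out (λ + 4) leaves p(λ) = (λ + 4)(λ^2 - 7λ + 7). For λ^2 - 7λ + 7 the discriminant is 21. It is nonnegative but not a perfect square, so the roots are real and irrational: λ = (7 ± sqrt(21))/2 ≈ 5.7913, 1.2087.
Thus the eigenvalues (to 4 decimals) are 5.7913 (modulus 5.7913); 1.2087 (modulus 1.2087); -4 (modulus 4). The spectral radius is the largest modulus: r(A) = (7 + sqrt(21))/2 ≈ 5.7913. (Cross-check: r(A) ≤ ||A||_2 ≈ 8.2899; equality holds whenever A is normal, though it can also hold for some non-normal A.)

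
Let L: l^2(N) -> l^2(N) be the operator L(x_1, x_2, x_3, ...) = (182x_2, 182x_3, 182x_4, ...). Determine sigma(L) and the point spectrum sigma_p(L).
sigma(L) = closed disk {z in C : |z| ≤ 182}; sigma_p(L) = open disk {z in C : |z| < 182}

Note L = 182·V where V is the unit left shift (V x)_k = x_{k+1}; so sigma(L) = 182·sigma(V) and ||L|| = 182||V||. ||L x||^2 = 33124sum_{k≥2} |x_k|^2 ≤ 33124||x||^2, with equality on {x : x_1 = 0}, so ||L|| = 182. For any lambda with |lambda| < 182, set r = lambda/182 (|r| < 1); the vector x = (1, r, r^2, ...) is in l^2 and satisfies L x = 182(r, r^2, ...) = lambda x, so lambda is an eigenvalue. On the boundary |lambda| = 182 the geometric series diverges, so no l^2 eigenvector exists, but these lambda lie in the approximate point spectrum. Hence sigma(L) is the closed disk of radius 182 and sigma_p(L) is the open disk.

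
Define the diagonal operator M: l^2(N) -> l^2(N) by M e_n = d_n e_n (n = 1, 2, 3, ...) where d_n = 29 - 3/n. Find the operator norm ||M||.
||M|| = 29

For a diagonal operator on l^2 with entries d_n, ||M|| = sup_n |d_n|. Here d_1 = 26, d_2 = 55/2, ..., and d_n = 29 - 3/n increases monotonically toward 29. All terms lie in [26, 29), so |d_n| = d_n and the supremum is the limit 29, which is not attained by any individual d_n. Hence ||M|| = 29.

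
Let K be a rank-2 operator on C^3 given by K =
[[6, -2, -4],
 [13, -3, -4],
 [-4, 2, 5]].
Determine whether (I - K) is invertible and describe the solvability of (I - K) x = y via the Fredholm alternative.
(I - K) is invertible (det(I - K) = 8 ≠ 0), so for every y in C^3 the equation (I - K) x = y has a unique solution.

K has rank 2 and factors as K = U V^T = u1 v1^T + u2 v2^T with u1 = (-2, -3, 2), v1 = (-3, 1, 2), u2 = (0, -2, -1), v2 = (-2, 0, -1) (multiplying out reproduces the displayed K). The nonzero eigenvalues of U V^T coincide with those of the 2 x 2 matrix G = V^T U = [[v1·u1, v1·u2], [v2·u1, v2·u2]] = [[7, -4], [2, 1]], and by the Sylvester determinant identity det(I_3 - U V^T) = det(I_2 - V^T U) = det([[-6, 4], [-2, 0]]) = (-6)(0) - (4)(-2) = 8. (Direct check: I - K =
[[-5, 2, 4],
 [-13, 4, 4],
 [4, -2, -4]]
has determinant 8.) The finite-dimensional Fredholm alternative says: either (I - K) is invertible, or ker(I - K) ≠ {0} and then range(I - K) = ker((I - K)^*)^⊥, with dim ker(I - K) = dim ker((I - K)^*). Since det(I - K) ≠ 0, 1 is not an eigenvalue of K and ker(I - K) = {0}, so we are in the first case: for every y there is a unique x = (I - K)^(-1) y. (Explicitly, by the Woodbury identity, (I - U V^T)^(-1) = I + U (I_2 - G)^(-1) V^T.)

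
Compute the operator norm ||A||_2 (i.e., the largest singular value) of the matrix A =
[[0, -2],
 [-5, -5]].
||A||_2 = sqrt((54 + sqrt(2516))/2) ≈ 7.2166 (= sqrt(largest eigenvalue of A^T A))

||A||_2 = sigma_max(A) = sqrt(lambda_max(A^T A)). Form the symmetric matrix M = A^T A =
[[25, 25],
 [25, 29]].
Its characteristic polynomial (trace, determinant of M give the coefficients) is
  p(λ) = det(λ I - M) = λ^2 - 54λ + 100.
For λ^2 - 54λ + 100 the discriminant is 2516. It is nonnegative but not a perfect square, so the roots are real and irrational: λ = (54 ± sqrt(2516))/2 ≈ 52.0799, 1.9201.
So the eigenvalues of A^T A are ≈ 1.9201, 52.0799 (all ≥ 0, as they must be for A^T A). The largest is λ_max = (54 + sqrt(2516))/2 ≈ 52.0799, hence ||A||_2 = sqrt(λ_max) = sqrt((54 + sqrt(2516))/2) ≈ 7.2166.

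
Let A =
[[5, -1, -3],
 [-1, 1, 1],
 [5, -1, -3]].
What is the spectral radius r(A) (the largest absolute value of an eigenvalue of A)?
r(A) = 2

The eigenvalues of A are the roots of its characteristic polynomial. With M = A (coefficients from the trace, the sum of principal 2x2 minors, and det A):
  p(λ) = det(λ I - M) = λ^3 - 3λ^2 + 2λ.
The constant term is 0, so λ = 0 is a root. Dividing out λ leaves p(λ) = λ(λ^2 - 3λ + 2). For λ^2 - 3λ + 2 the discriminant is 1. It is a perfect square (1^2), so the roots are rational: λ = (3 ± 1)/2 = 2, 1.
Thus the eigenvalues (to 4 decimals) are 2 (modulus 2); 1 (modulus 1); 0 (modulus 0). The spectral radius is the largest modulus: r(A) = 2. (Cross-check: r(A) ≤ ||A||_2 ≈ 8.5051; equality holds whenever A is normal, though it can also hold for some non-normal A.)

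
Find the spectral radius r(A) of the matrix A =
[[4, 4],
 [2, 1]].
r(A) = (5 + sqrt(41))/2 ≈ 5.7016

The eigenvalues of A are the roots of its characteristic polynomial. With M = A (coefficients from the trace and determinant):
  p(λ) = det(λ I - M) = λ^2 - 5λ - 4.
For λ^2 - 5λ - 4 the discriminant is 41. It is nonnegative but not a perfect square, so the roots are real and irrational: λ = (5 ± sqrt(41))/2 ≈ 5.7016, -0.7016.
Thus the eigenvalues (to 4 decimals) are 5.7016 (modulus 5.7016); -0.7016 (modulus 0.7016). The spectral radius is the largest modulus: r(A) = (5 + sqrt(41))/2 ≈ 5.7016. (Cross-check: r(A) ≤ ||A||_2 ≈ 6.0467; equality holds whenever A is normal, though it can also hold for some non-normal A.)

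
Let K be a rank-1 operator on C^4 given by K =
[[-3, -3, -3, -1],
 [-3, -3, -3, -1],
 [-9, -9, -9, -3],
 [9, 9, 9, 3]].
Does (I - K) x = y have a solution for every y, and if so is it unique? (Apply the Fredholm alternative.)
(I - K) is invertible (det(I - K) = 13 ≠ 0), so for every y in C^4 the equation (I - K) x = y has a unique solution.

K has rank 1, so it is an outer product K = u v^T: every row of K is a multiple of one row vector. Reading off the entries, u = (1, 1, 3, -3) and v = (-3, -3, -3, -1) (row i of K equals u_i·v^T). A rank-one matrix u v^T satisfies K u = u (v·u) and kills the (3)-dimensional subspace v^⊥, so its characteristic polynomial is lambda^3 (lambda - v·u) with v·u = tr K = -12. Hence the eigenvalues of I - K are 1 (multiplicity 3) and 1 - (-12) = 13, so det(I - K) = 13. (Direct check: I - K =
[[4, 3, 3, 1],
 [3, 4, 3, 1],
 [9, 9, 10, 3],
 [-9, -9, -9, -2]]
has determinant 13.) The finite-dimensional Fredholm alternative says: either (I - K) is invertible, or ker(I - K) ≠ {0} and then range(I - K) = ker((I - K)^*)^⊥, with dim ker(I - K) = dim ker((I - K)^*). Since det(I - K) ≠ 0, 1 is not an eigenvalue of K and ker(I - K) = {0}, so we are in the first case: for every y there is a unique x = (I - K)^(-1) y. Explicitly, by the Sherman–Morrison formula, (I - u v^T)^(-1) = I + u v^T/(1 - v·u), i.e. (I - K)^(-1) = I + K/(13).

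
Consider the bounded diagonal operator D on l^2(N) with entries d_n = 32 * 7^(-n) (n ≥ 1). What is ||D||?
||D|| = 32/7 (attained at n = 1)

For D diagonal, ||D|| = sup_n |d_n|. The sequence d_n = 32 * 7^(-n) is positive and strictly decreasing (ratio 7^(-1) < 1), so the supremum is d_1 = 32/7. Hence ||D|| = 32/7.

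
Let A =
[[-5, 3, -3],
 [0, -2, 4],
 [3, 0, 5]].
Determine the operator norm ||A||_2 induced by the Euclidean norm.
||A||_2 ≈ 8.9788 (= sqrt(largest eigenvalue of A^T A))

||A||_2 = sigma_max(A) = sqrt(lambda_max(A^T A)). Form the symmetric matrix M = A^T A =
[[34, -15, 30],
 [-15, 13, -17],
 [30, -17, 50]].
Its characteristic polynomial (trace, sum of principal 2x2 minors, determinant of M give the coefficients) is
  p(λ) = det(λ I - M) = λ^3 - 97λ^2 + 1378λ - 4624.
No integer candidate from the rational root theorem (±divisors of 4624) is a root, so the roots are irrational. The cubic discriminant is Δ = 1067142500 > 0, so there are three distinct real roots. p(5) = -34 and p(6) = 368 have opposite signs, so a root lies in (5, 6); Newton's method refines it to λ ≈ 5.0713. p(11) = 128 and p(12) = -328 have opposite signs, so a root lies in (11, 12); Newton's method refines it to λ ≈ 11.3101. p(80) = -3184 and p(81) = 2018 have opposite signs, so a root lies in (80, 81); Newton's method refines it to λ ≈ 80.6186. Check (Vieta): the three roots sum to 97, matching tr M = 97.
So the eigenvalues of A^T A are ≈ 5.0713, 11.3101, 80.6186 (all ≥ 0, as they must be for A^T A). The largest is λ_max ≈ 80.6186, hence ||A||_2 = sqrt(λ_max) ≈ 8.9788.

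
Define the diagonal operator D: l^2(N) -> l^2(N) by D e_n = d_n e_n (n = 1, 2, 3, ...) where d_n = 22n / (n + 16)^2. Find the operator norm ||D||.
||D|| = 11/32 (attained at n = 16)

For D diagonal, ||D|| = sup_n |d_n|. Treat f(x) = 22x / (x + 16)^2 for real x > 0. By the quotient rule, f'(x) = 22(16 - x)/(x + 16)^3, which is positive for x < 16 and negative for x > 16. So f has a unique maximum at x = 16, and since 16 is a positive integer, the supremum over n ≥ 1 is attained at n = 16: d_16 = 22·16/(16 + 16)^2 = 22·16/1024 = 11/32. Hence ||D|| = 11/32.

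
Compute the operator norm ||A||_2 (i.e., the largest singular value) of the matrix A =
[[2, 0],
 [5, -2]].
||A||_2 = sqrt((33 + sqrt(1025))/2) ≈ 5.7016 (= sqrt(largest eigenvalue of A^T A))

||A||_2 = sigma_max(A) = sqrt(lambda_max(A^T A)). Form the symmetric matrix M = A^T A =
[[29, -10],
 [-10, 4]].
Its characteristic polynomial (trace, determinant of M give the coefficients) is
  p(λ) = det(λ I - M) = λ^2 - 33λ + 16.
For λ^2 - 33λ + 16 the discriminant is 1025. It is nonnegative but not a perfect square, so the roots are real and irrational: λ = (33 ± sqrt(1025))/2 ≈ 32.5078, 0.4922.
So the eigenvalues of A^T A are ≈ 0.4922, 32.5078 (all ≥ 0, as they must be for A^T A). The largest is λ_max = (33 + sqrt(1025))/2 ≈ 32.5078, hence ||A||_2 = sqrt(λ_max) = sqrt((33 + sqrt(1025))/2) ≈ 5.7016.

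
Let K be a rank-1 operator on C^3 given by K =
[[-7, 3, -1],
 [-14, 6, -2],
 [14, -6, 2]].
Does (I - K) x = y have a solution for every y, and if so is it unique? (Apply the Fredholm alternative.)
(I - K) is singular (det(I - K) = 0, i.e. 1 ∈ sigma(K)). (I - K) x = y is solvable iff y ⊥ ker((I - K)^*) = span{(-7, 3, -1)}, i.e. iff -7y_1 + 3y_2 - y_3 = 0. When solvable, the solutions are x = y + c·(1, 2, -2), c arbitrary (ker(I - K) = span{(1, 2, -2)}, dimension 1).

K has rank 1, so it is an outer product K = u v^T: every row of K is a multiple of one row vector. Reading off the entries, u = (1, 2, -2) and v = (-7, 3, -1) (row i of K equals u_i·v^T). A rank-one matrix u v^T satisfies K u = u (v·u) and kills the (2)-dimensional subspace v^⊥, so its characteristic polynomial is lambda^2 (lambda - v·u) with v·u = tr K = 1. Hence the eigenvalues of I - K are 1 (multiplicity 2) and 1 - (1) = 0, so det(I - K) = 0. (Direct check: I - K =
[[8, -3, 1],
 [14, -5, 2],
 [-14, 6, -1]]
has determinant 0.) So 1 is an eigenvalue of K and (I - K) is not invertible. The finite-dimensional Fredholm alternative says: either (I - K) is invertible, or ker(I - K) ≠ {0} and then range(I - K) = ker((I - K)^*)^⊥, with dim ker(I - K) = dim ker((I - K)^*). We are in the second case, so we need both kernels. Kernel of I - K: (I - K) u = u - u (v·u) = u - u = 0, so ker(I - K) = span{u} = span{(1, 2, -2)} (it is exactly 1-dimensional because rank(I - K) = 2). Kernel of the adjoint: K is real, so (I - K)^* = I - K^T = I - v u^T, and (I - v u^T) v = v - v (u·v) = 0; hence ker((I - K)^*) = span{v} = span{(-7, 3, -1)}. Therefore (I - K) x = y is solvable iff <y, v> = 0, i.e. iff -7y_1 + 3y_2 - y_3 = 0. When this holds, K y = u (v·y) = 0, so (I - K) y = y and x = y is a particular solution; the full solution set is the line x = y + c·u = y + c·(1, 2, -2), c ∈ C.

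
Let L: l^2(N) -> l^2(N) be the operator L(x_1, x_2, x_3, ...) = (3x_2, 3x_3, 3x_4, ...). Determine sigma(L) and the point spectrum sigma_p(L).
sigma(L) = closed disk {z in C : |z| ≤ 3}; sigma_p(L) = open disk {z in C : |z| < 3}

Note L = 3·V where V is the unit left shift (V x)_k = x_{k+1}; so sigma(L) = 3·sigma(V) and ||L|| = 3||V||. ||L x||^2 = 9sum_{k≥2} |x_k|^2 ≤ 9||x||^2, with equality on {x : x_1 = 0}, so ||L|| = 3. For any lambda with |lambda| < 3, set r = lambda/3 (|r| < 1); the vector x = (1, r, r^2, ...) is in l^2 and satisfies L x = 3(r, r^2, ...) = lambda x, so lambda is an eigenvalue. On the boundary |lambda| = 3 the geometric series diverges, so no l^2 eigenvector exists, but these lambda lie in the approximate point spectrum. Hence sigma(L) is the closed disk of radius 3 and sigma_p(L) is the open disk.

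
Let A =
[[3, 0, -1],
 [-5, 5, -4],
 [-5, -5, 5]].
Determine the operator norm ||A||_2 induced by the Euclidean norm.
||A||_2 ≈ 9.5953 (= sqrt(largest eigenvalue of A^T A))

||A||_2 = sigma_max(A) = sqrt(lambda_max(A^T A)). Form the symmetric matrix M = A^T A =
[[59, 0, -8],
 [0, 50, -45],
 [-8, -45, 42]].
Its characteristic polynomial (trace, sum of principal 2x2 minors, determinant of M give the coefficients) is
  p(λ) = det(λ I - M) = λ^3 - 151λ^2 + 5439λ - 1225.
No integer candidate from the rational root theorem (±divisors of 1225) is a root, so the roots are irrational. The cubic discriminant is Δ = 32112389120 > 0, so there are three distinct real roots. p(0) = -1225 and p(1) = 4064 have opposite signs, so a root lies in (0, 1); Newton's method refines it to λ ≈ 0.2266. p(58) = 1385 and p(59) = -576 have opposite signs, so a root lies in (58, 59); Newton's method refines it to λ ≈ 58.7036. p(92) = -213 and p(93) = 2960 have opposite signs, so a root lies in (92, 93); Newton's method refines it to λ ≈ 92.0697. Check (Vieta): the three roots sum to 151, matching tr M = 151.
So the eigenvalues of A^T A are ≈ 0.2266, 58.7036, 92.0697 (all ≥ 0, as they must be for A^T A). The largest is λ_max ≈ 92.0697, hence ||A||_2 = sqrt(λ_max) ≈ 9.5953.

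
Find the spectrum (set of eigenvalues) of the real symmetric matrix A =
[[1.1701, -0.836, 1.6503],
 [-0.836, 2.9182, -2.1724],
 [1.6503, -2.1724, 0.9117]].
sigma(A) ≈ {-1, 1, 5}

A is real symmetric, so its spectrum consists of real eigenvalues. Expanding the characteristic polynomial of the displayed matrix gives
  det(λ I - A) = p(λ) = λ^3 + (-5)λ^2 + (-1)λ + (5).
Solving p(λ) = 0 yields eigenvalues ≈ -1, 1, 5. (A is shown rounded to 4 decimals, so these recover the underlying integer eigenvalues to within that precision.)
Verification: the trace of A = 5 equals the sum of eigenvalues 5, and det(A) ≈ -4.9996 matches the eigenvalue product -5.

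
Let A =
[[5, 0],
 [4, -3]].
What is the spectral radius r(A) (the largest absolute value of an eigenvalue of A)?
r(A) = 5

The eigenvalues of A are the roots of its characteristic polynomial. With M = A (coefficients from the trace and determinant):
  p(λ) = det(λ I - M) = λ^2 - 2λ - 15.
For λ^2 - 2λ - 15 the discriminant is 64. It is a perfect square (8^2), so the roots are rational: λ = (2 ± 8)/2 = 5, -3.
Thus the eigenvalues (to 4 decimals) are 5 (modulus 5); -3 (modulus 3). The spectral radius is the largest modulus: r(A) = 5. (Cross-check: r(A) ≤ ||A||_2 ≈ 6.7082; equality holds whenever A is normal, though it can also hold for some non-normal A.)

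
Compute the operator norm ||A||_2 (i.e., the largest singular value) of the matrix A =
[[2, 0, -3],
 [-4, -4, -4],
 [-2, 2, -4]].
||A||_2 ≈ 7.5616 (= sqrt(largest eigenvalue of A^T A))

||A||_2 = sigma_max(A) = sqrt(lambda_max(A^T A)). Form the symmetric matrix M = A^T A =
[[24, 12, 18],
 [12, 20, 8],
 [18, 8, 41]].
Its characteristic polynomial (trace, sum of principal 2x2 minors, determinant of M give the coefficients) is
  p(λ) = det(λ I - M) = λ^3 - 85λ^2 + 1752λ - 9216.
No integer candidate from the rational root theorem (±divisors of 9216) is a root, so the roots are irrational. The cubic discriminant is Δ = 437783616 > 0, so there are three distinct real roots. p(8) = -128 and p(9) = 396 have opposite signs, so a root lies in (8, 9); Newton's method refines it to λ ≈ 8.2244. p(19) = 246 and p(20) = -176 have opposite signs, so a root lies in (19, 20); Newton's method refines it to λ ≈ 19.598. p(57) = -324 and p(58) = 1572 have opposite signs, so a root lies in (57, 58); Newton's method refines it to λ ≈ 57.1776. Check (Vieta): the three roots sum to 85, matching tr M = 85.
So the eigenvalues of A^T A are ≈ 8.2244, 19.598, 57.1776 (all ≥ 0, as they must be for A^T A). The largest is λ_max ≈ 57.1776, hence ||A||_2 = sqrt(λ_max) ≈ 7.5616.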